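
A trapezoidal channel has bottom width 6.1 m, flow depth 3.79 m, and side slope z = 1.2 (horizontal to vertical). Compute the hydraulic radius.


For a trapezoidal section with side slope z:
A = (b + z*y)*y = (6.1 + 1.2*3.79)*3.79 = 40.356 m^2.
P = b + 2*y*sqrt(1 + z^2) = 6.1 + 2*3.79*sqrt(1 + 1.2^2) = 17.94 m.
R = A/P = 40.356 / 17.94 = 2.2495 m.

2.2495


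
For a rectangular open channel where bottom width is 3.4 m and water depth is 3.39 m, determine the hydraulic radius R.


For a rectangular section:
Flow area A = b * y = 3.4 * 3.39 = 11.53 m^2.
Wetted perimeter P = b + 2y = 3.4 + 2*3.39 = 10.18 m.
Hydraulic radius R = A/P = 11.53 / 10.18 = 1.1322 m.

1.1322


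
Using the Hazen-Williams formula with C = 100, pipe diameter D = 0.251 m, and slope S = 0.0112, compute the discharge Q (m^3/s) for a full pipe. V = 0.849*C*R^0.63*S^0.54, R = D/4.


For a full circular pipe, R = D/4 = 0.251/4 = 0.0628 m.
V = 0.849 * 100 * 0.0628^0.63 * 0.0112^0.54
  = 0.849 * 100 * 0.174782 * 0.088426
  = 1.3121 m/s.
Pipe area A = pi*D^2/4 = pi*0.251^2/4 = 0.0495 m^2.
Q = A * V = 0.0495 * 1.3121 = 0.0649 m^3/s.

0.0649


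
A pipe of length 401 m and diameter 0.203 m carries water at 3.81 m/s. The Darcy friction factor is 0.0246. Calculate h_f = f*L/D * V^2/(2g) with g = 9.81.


Darcy-Weisbach equation: h_f = f * (L/D) * V^2/(2g).
f * L/D = 0.0246 * 401/0.203 = 48.5941.
V^2/(2g) = 3.81^2 / (2*9.81) = 14.5161 / 19.62 = 0.7399 m.
h_f = 48.5941 * 0.7399 = 35.953 m.

35.953


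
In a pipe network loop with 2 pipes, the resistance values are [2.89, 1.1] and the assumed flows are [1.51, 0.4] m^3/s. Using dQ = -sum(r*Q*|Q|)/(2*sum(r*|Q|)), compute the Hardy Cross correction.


Numerator terms (r*Q*|Q|): 2.89*1.51*|1.51| = 6.5895; 1.1*0.4*|0.4| = 0.176.
Sum of numerator = 6.7655.
Denominator terms (r*|Q|): 2.89*|1.51| = 4.3639; 1.1*|0.4| = 0.44.
2 * sum of denominator = 2 * 4.8039 = 9.6078.
dQ = -6.7655 / 9.6078 = -0.7042 m^3/s.

-0.7042


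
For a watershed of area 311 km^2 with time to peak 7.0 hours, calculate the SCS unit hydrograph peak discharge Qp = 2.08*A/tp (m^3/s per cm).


SCS formula: Qp = 2.08 * A / tp.
Qp = 2.08 * 311 / 7.0
   = 646.88 / 7.0
   = 92.41 m^3/s per cm.

92.41


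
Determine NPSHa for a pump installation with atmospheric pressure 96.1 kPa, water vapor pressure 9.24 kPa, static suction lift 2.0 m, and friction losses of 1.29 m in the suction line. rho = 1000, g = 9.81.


NPSHa = p_atm/(rho*g) - z_s - hf_s - p_vap/(rho*g).
p_atm/(rho*g) = 96.1*1000 / (1000*9.81) = 9.796 m.
p_vap/(rho*g) = 9.24*1000 / (1000*9.81) = 0.942 m.
NPSHa = 9.796 - 2.0 - 1.29 - 0.942
      = 5.56 m.

5.56


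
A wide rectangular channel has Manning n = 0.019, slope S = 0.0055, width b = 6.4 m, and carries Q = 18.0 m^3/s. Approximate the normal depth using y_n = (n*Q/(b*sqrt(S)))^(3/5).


We use the wide-channel approximation y_n = (n*Q/(b*sqrt(S)))^(3/5).
sqrt(S) = sqrt(0.0055) = 0.074162.
Numerator: n*Q = 0.019 * 18.0 = 0.342.
Denominator: b*sqrt(S) = 6.4 * 0.074162 = 0.474637.
arg = 0.7206.
y_n = 0.7206^(3/5) = 0.8215 m.

0.8215


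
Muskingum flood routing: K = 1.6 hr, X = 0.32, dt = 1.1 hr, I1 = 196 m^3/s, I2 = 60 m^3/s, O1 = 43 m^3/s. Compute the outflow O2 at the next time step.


Muskingum coefficients:
denom = 2*K*(1-X) + dt = 2*1.6*(1-0.32) + 1.1 = 3.276.
C0 = (dt - 2*K*X)/denom = (1.1 - 2*1.6*0.32)/3.276 = 0.0232.
C1 = (dt + 2*K*X)/denom = (1.1 + 2*1.6*0.32)/3.276 = 0.6484.
C2 = (2*K*(1-X) - dt)/denom = 0.3284.
O2 = C0*I2 + C1*I1 + C2*O1
   = 0.0232*60 + 0.6484*196 + 0.3284*43
   = 142.59 m^3/s.

142.59


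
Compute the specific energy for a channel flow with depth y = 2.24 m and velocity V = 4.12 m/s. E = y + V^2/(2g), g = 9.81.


Specific energy E = y + V^2/(2g).
Velocity head = V^2/(2g) = 4.12^2 / (2*9.81) = 16.9744 / 19.62 = 0.8652 m.
E = 2.24 + 0.8652 = 3.1052 m.

3.1052


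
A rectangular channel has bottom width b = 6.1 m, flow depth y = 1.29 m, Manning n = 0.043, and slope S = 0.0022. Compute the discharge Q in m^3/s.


For a rectangular channel, the cross-sectional area A = b * y = 6.1 * 1.29 = 7.87 m^2.
The wetted perimeter P = b + 2y = 6.1 + 2*1.29 = 8.68 m.
Hydraulic radius R = A/P = 7.87/8.68 = 0.9066 m.
Velocity V = (1/n)*R^(2/3)*S^(1/2) = (1/0.043)*0.9066^(2/3)*0.0022^(1/2) = 1.0217 m/s.
Discharge Q = A * V = 7.87 * 1.0217 = 8.04 m^3/s.

8.04


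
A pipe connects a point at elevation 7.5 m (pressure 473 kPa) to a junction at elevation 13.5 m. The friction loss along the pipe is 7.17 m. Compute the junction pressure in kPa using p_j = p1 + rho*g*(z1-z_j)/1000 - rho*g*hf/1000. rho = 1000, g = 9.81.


Junction pressure: p_j = p1 + rho*g*(z1 - z_j)/1000 - rho*g*hf/1000.
Elevation term = 1000*9.81*(7.5 - 13.5)/1000 = -58.86 kPa.
Friction term = 1000*9.81*7.17/1000 = 70.338 kPa.
p_j = 473 + -58.86 - 70.338 = 343.8 kPa.

343.8


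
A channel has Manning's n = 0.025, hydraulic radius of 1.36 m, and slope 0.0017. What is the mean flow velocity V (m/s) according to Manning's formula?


Manning's equation gives V = (1/n) * R^(2/3) * S^(1/2).
First, compute R^(2/3) = 1.36^(2/3) = 1.2275.
Next, S^(1/2) = 0.0017^(1/2) = 0.041231.
Then 1/n = 1/0.025 = 40.0.
V = 40.0 * 1.2275 * 0.041231 = 2.0245 m/s.

2.0245


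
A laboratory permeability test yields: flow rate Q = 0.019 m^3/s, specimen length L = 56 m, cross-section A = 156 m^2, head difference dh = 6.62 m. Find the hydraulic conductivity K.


From K = Q*L / (A*dh):
Numerator: Q*L = 0.019 * 56 = 1.064.
Denominator: A*dh = 156 * 6.62 = 1032.72.
K = 1.064 / 1032.72 = 0.00103 m/s.

0.00103


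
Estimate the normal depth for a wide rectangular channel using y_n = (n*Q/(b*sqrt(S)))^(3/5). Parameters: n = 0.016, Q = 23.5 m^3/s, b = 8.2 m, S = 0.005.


We use the wide-channel approximation y_n = (n*Q/(b*sqrt(S)))^(3/5).
sqrt(S) = sqrt(0.005) = 0.070711.
Numerator: n*Q = 0.016 * 23.5 = 0.376.
Denominator: b*sqrt(S) = 8.2 * 0.070711 = 0.57983.
arg = 0.6485.
y_n = 0.6485^(3/5) = 0.7711 m.

0.7711


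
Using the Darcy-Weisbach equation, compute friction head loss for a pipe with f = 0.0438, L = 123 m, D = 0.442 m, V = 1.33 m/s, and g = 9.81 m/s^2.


Darcy-Weisbach equation: h_f = f * (L/D) * V^2/(2g).
f * L/D = 0.0438 * 123/0.442 = 12.1887.
V^2/(2g) = 1.33^2 / (2*9.81) = 1.7689 / 19.62 = 0.0902 m.
h_f = 12.1887 * 0.0902 = 1.099 m.

1.099


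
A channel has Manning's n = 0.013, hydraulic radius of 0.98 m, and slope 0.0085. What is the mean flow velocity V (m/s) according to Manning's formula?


Manning's equation gives V = (1/n) * R^(2/3) * S^(1/2).
First, compute R^(2/3) = 0.98^(2/3) = 0.9866.
Next, S^(1/2) = 0.0085^(1/2) = 0.092195.
Then 1/n = 1/0.013 = 76.92.
V = 76.92 * 0.9866 * 0.092195 = 6.9971 m/s.

6.9971


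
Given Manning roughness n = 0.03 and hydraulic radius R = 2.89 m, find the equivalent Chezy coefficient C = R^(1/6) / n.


The Chezy coefficient relates to Manning's n through C = R^(1/6) / n.
R^(1/6) = 2.89^(1/6) = 1.193483.
C = 1.193483 / 0.03 = 39.78 m^(1/2)/s.

39.78


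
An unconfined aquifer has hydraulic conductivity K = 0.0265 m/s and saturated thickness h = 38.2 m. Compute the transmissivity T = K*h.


Transmissivity is defined as T = K * h.
T = 0.0265 * 38.2
  = 1.0123 m^2/s.

1.0123


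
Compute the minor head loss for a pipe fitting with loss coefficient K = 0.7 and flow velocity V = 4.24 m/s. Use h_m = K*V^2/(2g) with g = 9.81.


Minor loss formula: h_m = K * V^2/(2g).
V^2 = 4.24^2 = 17.9776.
V^2/(2g) = 17.9776 / 19.62 = 0.9163 m.
h_m = 0.7 * 0.9163 = 0.6414 m.

0.6414


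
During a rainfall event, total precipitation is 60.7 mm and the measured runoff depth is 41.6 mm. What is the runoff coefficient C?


The runoff coefficient C = runoff depth / rainfall depth.
C = 41.6 / 60.7
  = 0.6853.

0.6853


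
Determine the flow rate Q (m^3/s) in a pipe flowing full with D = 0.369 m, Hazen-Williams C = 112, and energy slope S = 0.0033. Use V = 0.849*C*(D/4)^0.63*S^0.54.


For a full circular pipe, R = D/4 = 0.369/4 = 0.0922 m.
V = 0.849 * 112 * 0.0922^0.63 * 0.0033^0.54
  = 0.849 * 112 * 0.222807 * 0.045709
  = 0.9684 m/s.
Pipe area A = pi*D^2/4 = pi*0.369^2/4 = 0.1069 m^2.
Q = A * V = 0.1069 * 0.9684 = 0.1036 m^3/s.

0.1036


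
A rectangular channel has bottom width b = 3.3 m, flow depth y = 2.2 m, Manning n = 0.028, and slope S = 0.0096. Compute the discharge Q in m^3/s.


For a rectangular channel, the cross-sectional area A = b * y = 3.3 * 2.2 = 7.26 m^2.
The wetted perimeter P = b + 2y = 3.3 + 2*2.2 = 7.7 m.
Hydraulic radius R = A/P = 7.26/7.7 = 0.9429 m.
Velocity V = (1/n)*R^(2/3)*S^(1/2) = (1/0.028)*0.9429^(2/3)*0.0096^(1/2) = 3.3647 m/s.
Discharge Q = A * V = 7.26 * 3.3647 = 24.427 m^3/s.

24.427


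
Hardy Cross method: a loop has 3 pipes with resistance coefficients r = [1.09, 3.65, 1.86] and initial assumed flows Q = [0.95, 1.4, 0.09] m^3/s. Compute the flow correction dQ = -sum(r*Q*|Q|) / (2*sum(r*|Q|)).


Numerator terms (r*Q*|Q|): 1.09*0.95*|0.95| = 0.9837; 3.65*1.4*|1.4| = 7.154; 1.86*0.09*|0.09| = 0.0151.
Sum of numerator = 8.1528.
Denominator terms (r*|Q|): 1.09*|0.95| = 1.0355; 3.65*|1.4| = 5.11; 1.86*|0.09| = 0.1674.
2 * sum of denominator = 2 * 6.3129 = 12.6258.
dQ = -8.1528 / 12.6258 = -0.6457 m^3/s.

-0.6457


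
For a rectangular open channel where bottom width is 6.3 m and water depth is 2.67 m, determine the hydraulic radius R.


For a rectangular section:
Flow area A = b * y = 6.3 * 2.67 = 16.82 m^2.
Wetted perimeter P = b + 2y = 6.3 + 2*2.67 = 11.64 m.
Hydraulic radius R = A/P = 16.82 / 11.64 = 1.4451 m.

1.4451


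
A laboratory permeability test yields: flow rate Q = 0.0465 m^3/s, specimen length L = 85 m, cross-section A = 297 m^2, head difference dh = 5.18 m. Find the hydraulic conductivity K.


From K = Q*L / (A*dh):
Numerator: Q*L = 0.0465 * 85 = 3.9525.
Denominator: A*dh = 297 * 5.18 = 1538.46.
K = 3.9525 / 1538.46 = 0.002569 m/s.

0.002569


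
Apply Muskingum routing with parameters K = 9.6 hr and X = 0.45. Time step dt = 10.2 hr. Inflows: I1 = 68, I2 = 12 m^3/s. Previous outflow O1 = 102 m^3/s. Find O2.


Muskingum coefficients:
denom = 2*K*(1-X) + dt = 2*9.6*(1-0.45) + 10.2 = 20.76.
C0 = (dt - 2*K*X)/denom = (10.2 - 2*9.6*0.45)/20.76 = 0.0751.
C1 = (dt + 2*K*X)/denom = (10.2 + 2*9.6*0.45)/20.76 = 0.9075.
C2 = (2*K*(1-X) - dt)/denom = 0.0173.
O2 = C0*I2 + C1*I1 + C2*O1
   = 0.0751*12 + 0.9075*68 + 0.0173*102
   = 64.38 m^3/s.

64.38


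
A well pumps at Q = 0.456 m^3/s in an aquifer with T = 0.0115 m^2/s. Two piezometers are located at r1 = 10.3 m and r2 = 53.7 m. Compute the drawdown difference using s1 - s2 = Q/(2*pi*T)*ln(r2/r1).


Thiem equation: s1 - s2 = Q/(2*pi*T) * ln(r2/r1).
ln(r2/r1) = ln(53.7/10.3) = 1.6513.
Q/(2*pi*T) = 0.456 / (2*pi*0.0115) = 0.456 / 0.0723 = 6.3108.
s1 - s2 = 6.3108 * 1.6513 = 10.4209 m.

10.4209


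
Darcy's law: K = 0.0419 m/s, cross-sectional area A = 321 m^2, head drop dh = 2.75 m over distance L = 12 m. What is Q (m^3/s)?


Darcy's law: Q = K * A * i, where i = dh/L.
Hydraulic gradient i = 2.75 / 12 = 0.229167.
Q = 0.0419 * 321 * 0.229167
  = 3.0823 m^3/s.

3.0823


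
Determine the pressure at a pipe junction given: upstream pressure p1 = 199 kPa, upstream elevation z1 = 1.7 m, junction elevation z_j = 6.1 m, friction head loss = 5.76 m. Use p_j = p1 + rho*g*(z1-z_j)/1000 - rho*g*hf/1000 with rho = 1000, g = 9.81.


Junction pressure: p_j = p1 + rho*g*(z1 - z_j)/1000 - rho*g*hf/1000.
Elevation term = 1000*9.81*(1.7 - 6.1)/1000 = -43.164 kPa.
Friction term = 1000*9.81*5.76/1000 = 56.506 kPa.
p_j = 199 + -43.164 - 56.506 = 99.33 kPa.

99.33


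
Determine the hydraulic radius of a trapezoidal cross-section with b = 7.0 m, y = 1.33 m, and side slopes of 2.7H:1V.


For a trapezoidal section with side slope z:
A = (b + z*y)*y = (7.0 + 2.7*1.33)*1.33 = 14.086 m^2.
P = b + 2*y*sqrt(1 + z^2) = 7.0 + 2*1.33*sqrt(1 + 2.7^2) = 14.659 m.
R = A/P = 14.086 / 14.659 = 0.9609 m.

0.9609


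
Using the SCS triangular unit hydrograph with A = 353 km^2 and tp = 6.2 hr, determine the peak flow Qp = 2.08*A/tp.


SCS formula: Qp = 2.08 * A / tp.
Qp = 2.08 * 353 / 6.2
   = 734.24 / 6.2
   = 118.43 m^3/s per cm.

118.43


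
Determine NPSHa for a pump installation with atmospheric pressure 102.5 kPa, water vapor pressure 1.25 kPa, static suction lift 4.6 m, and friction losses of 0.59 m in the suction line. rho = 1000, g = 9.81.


NPSHa = p_atm/(rho*g) - z_s - hf_s - p_vap/(rho*g).
p_atm/(rho*g) = 102.5*1000 / (1000*9.81) = 10.449 m.
p_vap/(rho*g) = 1.25*1000 / (1000*9.81) = 0.127 m.
NPSHa = 10.449 - 4.6 - 0.59 - 0.127
      = 5.13 m.

5.13


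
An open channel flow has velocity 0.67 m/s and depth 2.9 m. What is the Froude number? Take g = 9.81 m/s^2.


The Froude number is defined as Fr = V / sqrt(g*y).
g*y = 9.81 * 2.9 = 28.449.
sqrt(g*y) = sqrt(28.449) = 5.3338.
Fr = 0.67 / 5.3338 = 0.1256.

0.1256


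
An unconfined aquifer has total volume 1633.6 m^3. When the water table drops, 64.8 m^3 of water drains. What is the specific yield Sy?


Specific yield Sy = Volume drained / Total volume.
Sy = 64.8 / 1633.6
   = 0.0397.

0.0397


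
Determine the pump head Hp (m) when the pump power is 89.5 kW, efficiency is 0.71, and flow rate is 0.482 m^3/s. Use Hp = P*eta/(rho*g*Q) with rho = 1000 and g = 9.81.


Pump head formula: Hp = P * eta / (rho * g * Q).
Numerator: P * eta = 89.5 * 1000 * 0.71 = 63545.0 W.
Denominator: rho * g * Q = 1000 * 9.81 * 0.482 = 4728.42.
Hp = 63545.0 / 4728.42 = 13.44 m.

13.44


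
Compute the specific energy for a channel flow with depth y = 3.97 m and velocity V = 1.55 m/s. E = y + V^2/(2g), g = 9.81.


Specific energy E = y + V^2/(2g).
Velocity head = V^2/(2g) = 1.55^2 / (2*9.81) = 2.4025 / 19.62 = 0.1225 m.
E = 3.97 + 0.1225 = 4.0925 m.

4.0925


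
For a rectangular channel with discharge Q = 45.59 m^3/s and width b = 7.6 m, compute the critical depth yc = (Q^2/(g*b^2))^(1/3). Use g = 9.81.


Using yc = (Q^2 / (g * b^2))^(1/3):
Q^2 = 45.59^2 = 2078.45.
g * b^2 = 9.81 * 7.6^2 = 9.81 * 57.76 = 566.63.
Q^2 / (g*b^2) = 2078.45 / 566.63 = 3.6681.
yc = 3.6681^(1/3) = 1.5422 m.

1.5422


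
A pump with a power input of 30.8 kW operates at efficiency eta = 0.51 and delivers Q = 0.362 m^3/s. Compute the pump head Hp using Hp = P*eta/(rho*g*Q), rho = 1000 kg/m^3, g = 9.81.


Pump head formula: Hp = P * eta / (rho * g * Q).
Numerator: P * eta = 30.8 * 1000 * 0.51 = 15708.0 W.
Denominator: rho * g * Q = 1000 * 9.81 * 0.362 = 3551.22.
Hp = 15708.0 / 3551.22 = 4.42 m.

4.42


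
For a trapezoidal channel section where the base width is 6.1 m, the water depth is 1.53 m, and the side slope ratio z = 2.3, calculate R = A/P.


For a trapezoidal section with side slope z:
A = (b + z*y)*y = (6.1 + 2.3*1.53)*1.53 = 14.717 m^2.
P = b + 2*y*sqrt(1 + z^2) = 6.1 + 2*1.53*sqrt(1 + 2.3^2) = 13.774 m.
R = A/P = 14.717 / 13.774 = 1.0684 m.

1.0684


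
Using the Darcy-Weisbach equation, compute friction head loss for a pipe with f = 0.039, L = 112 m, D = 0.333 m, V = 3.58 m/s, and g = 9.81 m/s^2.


Darcy-Weisbach equation: h_f = f * (L/D) * V^2/(2g).
f * L/D = 0.039 * 112/0.333 = 13.1171.
V^2/(2g) = 3.58^2 / (2*9.81) = 12.8164 / 19.62 = 0.6532 m.
h_f = 13.1171 * 0.6532 = 8.569 m.

8.569


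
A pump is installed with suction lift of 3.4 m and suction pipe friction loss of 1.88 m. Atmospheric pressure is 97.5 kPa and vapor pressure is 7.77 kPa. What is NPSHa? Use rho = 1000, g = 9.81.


NPSHa = p_atm/(rho*g) - z_s - hf_s - p_vap/(rho*g).
p_atm/(rho*g) = 97.5*1000 / (1000*9.81) = 9.939 m.
p_vap/(rho*g) = 7.77*1000 / (1000*9.81) = 0.792 m.
NPSHa = 9.939 - 3.4 - 1.88 - 0.792
      = 3.87 m.

3.87


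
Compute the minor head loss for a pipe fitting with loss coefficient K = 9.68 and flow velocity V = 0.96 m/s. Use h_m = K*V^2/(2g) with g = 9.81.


Minor loss formula: h_m = K * V^2/(2g).
V^2 = 0.96^2 = 0.9216.
V^2/(2g) = 0.9216 / 19.62 = 0.047 m.
h_m = 9.68 * 0.047 = 0.4547 m.

0.4547


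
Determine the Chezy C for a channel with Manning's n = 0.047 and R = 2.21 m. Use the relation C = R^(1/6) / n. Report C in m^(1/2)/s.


The Chezy coefficient relates to Manning's n through C = R^(1/6) / n.
R^(1/6) = 2.21^(1/6) = 1.141297.
C = 1.141297 / 0.047 = 24.28 m^(1/2)/s.

24.28


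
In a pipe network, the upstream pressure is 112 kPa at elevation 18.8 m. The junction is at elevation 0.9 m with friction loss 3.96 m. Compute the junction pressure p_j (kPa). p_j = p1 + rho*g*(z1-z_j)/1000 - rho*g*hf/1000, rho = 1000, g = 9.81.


Junction pressure: p_j = p1 + rho*g*(z1 - z_j)/1000 - rho*g*hf/1000.
Elevation term = 1000*9.81*(18.8 - 0.9)/1000 = 175.599 kPa.
Friction term = 1000*9.81*3.96/1000 = 38.848 kPa.
p_j = 112 + 175.599 - 38.848 = 248.75 kPa.

248.75


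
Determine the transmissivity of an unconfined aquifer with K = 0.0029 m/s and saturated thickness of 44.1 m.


Transmissivity is defined as T = K * h.
T = 0.0029 * 44.1
  = 0.1279 m^2/s.

0.1279


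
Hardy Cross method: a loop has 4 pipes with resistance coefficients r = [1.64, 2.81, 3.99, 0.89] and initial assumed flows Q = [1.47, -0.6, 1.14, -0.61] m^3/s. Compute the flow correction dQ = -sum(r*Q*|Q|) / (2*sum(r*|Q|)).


Numerator terms (r*Q*|Q|): 1.64*1.47*|1.47| = 3.5439; 2.81*-0.6*|-0.6| = -1.0116; 3.99*1.14*|1.14| = 5.1854; 0.89*-0.61*|-0.61| = -0.3312.
Sum of numerator = 7.3865.
Denominator terms (r*|Q|): 1.64*|1.47| = 2.4108; 2.81*|-0.6| = 1.686; 3.99*|1.14| = 4.5486; 0.89*|-0.61| = 0.5429.
2 * sum of denominator = 2 * 9.1883 = 18.3766.
dQ = -7.3865 / 18.3766 = -0.402 m^3/s.

-0.402


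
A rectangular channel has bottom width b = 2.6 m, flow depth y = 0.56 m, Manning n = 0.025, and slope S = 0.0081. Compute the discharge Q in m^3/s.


For a rectangular channel, the cross-sectional area A = b * y = 2.6 * 0.56 = 1.46 m^2.
The wetted perimeter P = b + 2y = 2.6 + 2*0.56 = 3.72 m.
Hydraulic radius R = A/P = 1.46/3.72 = 0.3914 m.
Velocity V = (1/n)*R^(2/3)*S^(1/2) = (1/0.025)*0.3914^(2/3)*0.0081^(1/2) = 1.9263 m/s.
Discharge Q = A * V = 1.46 * 1.9263 = 2.805 m^3/s.

2.805


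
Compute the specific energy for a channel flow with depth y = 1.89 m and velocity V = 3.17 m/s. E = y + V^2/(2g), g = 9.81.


Specific energy E = y + V^2/(2g).
Velocity head = V^2/(2g) = 3.17^2 / (2*9.81) = 10.0489 / 19.62 = 0.5122 m.
E = 1.89 + 0.5122 = 2.4022 m.

2.4022


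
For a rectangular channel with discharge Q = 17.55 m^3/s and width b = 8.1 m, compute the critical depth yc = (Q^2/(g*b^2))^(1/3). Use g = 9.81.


Using yc = (Q^2 / (g * b^2))^(1/3):
Q^2 = 17.55^2 = 308.0.
g * b^2 = 9.81 * 8.1^2 = 9.81 * 65.61 = 643.63.
Q^2 / (g*b^2) = 308.0 / 643.63 = 0.4785.
yc = 0.4785^(1/3) = 0.7822 m.

0.7822


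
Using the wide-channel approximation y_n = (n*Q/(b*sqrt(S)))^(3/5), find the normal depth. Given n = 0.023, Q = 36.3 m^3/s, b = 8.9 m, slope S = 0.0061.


We use the wide-channel approximation y_n = (n*Q/(b*sqrt(S)))^(3/5).
sqrt(S) = sqrt(0.0061) = 0.078102.
Numerator: n*Q = 0.023 * 36.3 = 0.8349.
Denominator: b*sqrt(S) = 8.9 * 0.078102 = 0.695108.
arg = 1.2011.
y_n = 1.2011^(3/5) = 1.1162 m.

1.1162


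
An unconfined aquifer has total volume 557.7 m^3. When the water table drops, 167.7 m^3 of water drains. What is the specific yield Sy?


Specific yield Sy = Volume drained / Total volume.
Sy = 167.7 / 557.7
   = 0.3007.

0.3007


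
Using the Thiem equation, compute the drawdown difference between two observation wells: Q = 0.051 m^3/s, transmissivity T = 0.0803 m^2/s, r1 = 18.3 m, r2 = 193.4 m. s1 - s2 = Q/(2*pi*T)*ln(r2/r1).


Thiem equation: s1 - s2 = Q/(2*pi*T) * ln(r2/r1).
ln(r2/r1) = ln(193.4/18.3) = 2.3579.
Q/(2*pi*T) = 0.051 / (2*pi*0.0803) = 0.051 / 0.5045 = 0.1011.
s1 - s2 = 0.1011 * 2.3579 = 0.2383 m.

0.2383


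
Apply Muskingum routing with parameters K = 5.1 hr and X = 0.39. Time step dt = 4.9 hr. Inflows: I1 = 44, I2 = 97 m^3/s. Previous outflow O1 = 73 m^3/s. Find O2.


Muskingum coefficients:
denom = 2*K*(1-X) + dt = 2*5.1*(1-0.39) + 4.9 = 11.122.
C0 = (dt - 2*K*X)/denom = (4.9 - 2*5.1*0.39)/11.122 = 0.0829.
C1 = (dt + 2*K*X)/denom = (4.9 + 2*5.1*0.39)/11.122 = 0.7982.
C2 = (2*K*(1-X) - dt)/denom = 0.1189.
O2 = C0*I2 + C1*I1 + C2*O1
   = 0.0829*97 + 0.7982*44 + 0.1189*73
   = 51.84 m^3/s.

51.84


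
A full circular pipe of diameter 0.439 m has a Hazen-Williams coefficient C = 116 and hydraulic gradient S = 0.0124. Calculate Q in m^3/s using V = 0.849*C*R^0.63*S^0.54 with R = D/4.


For a full circular pipe, R = D/4 = 0.439/4 = 0.1098 m.
V = 0.849 * 116 * 0.1098^0.63 * 0.0124^0.54
  = 0.849 * 116 * 0.248574 * 0.093422
  = 2.287 m/s.
Pipe area A = pi*D^2/4 = pi*0.439^2/4 = 0.1514 m^2.
Q = A * V = 0.1514 * 2.287 = 0.3462 m^3/s.

0.3462


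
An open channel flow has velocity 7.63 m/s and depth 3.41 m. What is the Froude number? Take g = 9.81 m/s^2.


The Froude number is defined as Fr = V / sqrt(g*y).
g*y = 9.81 * 3.41 = 33.4521.
sqrt(g*y) = sqrt(33.4521) = 5.7838.
Fr = 7.63 / 5.7838 = 1.3192.

1.3192


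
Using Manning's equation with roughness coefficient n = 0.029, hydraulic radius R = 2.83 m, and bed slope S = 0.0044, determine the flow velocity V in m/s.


Manning's equation gives V = (1/n) * R^(2/3) * S^(1/2).
First, compute R^(2/3) = 2.83^(2/3) = 2.0007.
Next, S^(1/2) = 0.0044^(1/2) = 0.066332.
Then 1/n = 1/0.029 = 34.48.
V = 34.48 * 2.0007 * 0.066332 = 4.5764 m/s.

4.5764


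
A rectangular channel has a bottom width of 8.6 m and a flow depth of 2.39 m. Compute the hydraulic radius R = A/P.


For a rectangular section:
Flow area A = b * y = 8.6 * 2.39 = 20.55 m^2.
Wetted perimeter P = b + 2y = 8.6 + 2*2.39 = 13.38 m.
Hydraulic radius R = A/P = 20.55 / 13.38 = 1.5362 m.

1.5362


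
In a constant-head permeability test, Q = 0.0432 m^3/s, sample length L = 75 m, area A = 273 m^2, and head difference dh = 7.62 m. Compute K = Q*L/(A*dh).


From K = Q*L / (A*dh):
Numerator: Q*L = 0.0432 * 75 = 3.24.
Denominator: A*dh = 273 * 7.62 = 2080.26.
K = 3.24 / 2080.26 = 0.001557 m/s.

0.001557


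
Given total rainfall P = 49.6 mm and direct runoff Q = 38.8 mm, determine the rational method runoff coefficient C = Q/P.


The runoff coefficient C = runoff depth / rainfall depth.
C = 38.8 / 49.6
  = 0.7823.

0.7823


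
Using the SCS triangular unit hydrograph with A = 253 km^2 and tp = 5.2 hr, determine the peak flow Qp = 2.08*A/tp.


SCS formula: Qp = 2.08 * A / tp.
Qp = 2.08 * 253 / 5.2
   = 526.24 / 5.2
   = 101.2 m^3/s per cm.

101.2


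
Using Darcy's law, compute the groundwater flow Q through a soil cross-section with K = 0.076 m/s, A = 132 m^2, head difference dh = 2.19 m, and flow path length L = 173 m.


Darcy's law: Q = K * A * i, where i = dh/L.
Hydraulic gradient i = 2.19 / 173 = 0.012659.
Q = 0.076 * 132 * 0.012659
  = 0.127 m^3/s.

0.127


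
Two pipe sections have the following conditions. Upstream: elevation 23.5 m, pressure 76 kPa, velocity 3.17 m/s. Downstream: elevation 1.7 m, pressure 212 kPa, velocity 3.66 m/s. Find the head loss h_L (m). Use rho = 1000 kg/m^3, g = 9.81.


Total head at each section: H = z + p/(rho*g) + V^2/(2g).
H1 = 23.5 + 76*1000/(1000*9.81) + 3.17^2/(2*9.81)
   = 23.5 + 7.747 + 0.5122
   = 31.759 m.
H2 = 1.7 + 212*1000/(1000*9.81) + 3.66^2/(2*9.81)
   = 1.7 + 21.611 + 0.6828
   = 23.993 m.
h_L = H1 - H2 = 31.759 - 23.993 = 7.766 m.

7.766


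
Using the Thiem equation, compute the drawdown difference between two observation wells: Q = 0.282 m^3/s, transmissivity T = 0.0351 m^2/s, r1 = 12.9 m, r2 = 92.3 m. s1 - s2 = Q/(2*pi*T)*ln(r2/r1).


Thiem equation: s1 - s2 = Q/(2*pi*T) * ln(r2/r1).
ln(r2/r1) = ln(92.3/12.9) = 1.9678.
Q/(2*pi*T) = 0.282 / (2*pi*0.0351) = 0.282 / 0.2205 = 1.2787.
s1 - s2 = 1.2787 * 1.9678 = 2.5162 m.

2.5162


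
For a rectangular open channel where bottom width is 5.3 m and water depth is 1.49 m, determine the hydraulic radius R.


For a rectangular section:
Flow area A = b * y = 5.3 * 1.49 = 7.9 m^2.
Wetted perimeter P = b + 2y = 5.3 + 2*1.49 = 8.28 m.
Hydraulic radius R = A/P = 7.9 / 8.28 = 0.9537 m.

0.9537


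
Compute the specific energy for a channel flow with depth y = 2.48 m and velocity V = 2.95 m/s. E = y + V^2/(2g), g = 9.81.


Specific energy E = y + V^2/(2g).
Velocity head = V^2/(2g) = 2.95^2 / (2*9.81) = 8.7025 / 19.62 = 0.4436 m.
E = 2.48 + 0.4436 = 2.9236 m.

2.9236


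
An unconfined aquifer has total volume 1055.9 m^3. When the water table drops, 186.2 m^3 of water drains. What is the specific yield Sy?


Specific yield Sy = Volume drained / Total volume.
Sy = 186.2 / 1055.9
   = 0.1763.

0.1763


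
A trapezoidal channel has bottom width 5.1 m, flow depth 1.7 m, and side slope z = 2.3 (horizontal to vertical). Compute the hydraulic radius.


For a trapezoidal section with side slope z:
A = (b + z*y)*y = (5.1 + 2.3*1.7)*1.7 = 15.317 m^2.
P = b + 2*y*sqrt(1 + z^2) = 5.1 + 2*1.7*sqrt(1 + 2.3^2) = 13.627 m.
R = A/P = 15.317 / 13.627 = 1.124 m.

1.124


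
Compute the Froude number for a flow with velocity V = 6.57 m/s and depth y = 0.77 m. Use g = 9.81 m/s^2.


The Froude number is defined as Fr = V / sqrt(g*y).
g*y = 9.81 * 0.77 = 7.5537.
sqrt(g*y) = sqrt(7.5537) = 2.7484.
Fr = 6.57 / 2.7484 = 2.3905.

2.3905


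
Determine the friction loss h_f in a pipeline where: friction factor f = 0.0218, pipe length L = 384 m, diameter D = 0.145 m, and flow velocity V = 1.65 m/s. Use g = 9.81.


Darcy-Weisbach equation: h_f = f * (L/D) * V^2/(2g).
f * L/D = 0.0218 * 384/0.145 = 57.7324.
V^2/(2g) = 1.65^2 / (2*9.81) = 2.7225 / 19.62 = 0.1388 m.
h_f = 57.7324 * 0.1388 = 8.011 m.

8.011


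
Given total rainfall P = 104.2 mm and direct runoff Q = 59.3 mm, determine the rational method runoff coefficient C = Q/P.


The runoff coefficient C = runoff depth / rainfall depth.
C = 59.3 / 104.2
  = 0.5691.

0.5691


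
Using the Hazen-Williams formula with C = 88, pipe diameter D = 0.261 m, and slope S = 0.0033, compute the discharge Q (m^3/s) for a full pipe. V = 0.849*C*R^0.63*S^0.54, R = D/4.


For a full circular pipe, R = D/4 = 0.261/4 = 0.0653 m.
V = 0.849 * 88 * 0.0653^0.63 * 0.0033^0.54
  = 0.849 * 88 * 0.179137 * 0.045709
  = 0.6117 m/s.
Pipe area A = pi*D^2/4 = pi*0.261^2/4 = 0.0535 m^2.
Q = A * V = 0.0535 * 0.6117 = 0.0327 m^3/s.

0.0327


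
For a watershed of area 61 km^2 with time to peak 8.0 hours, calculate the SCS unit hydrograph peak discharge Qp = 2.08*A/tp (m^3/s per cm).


SCS formula: Qp = 2.08 * A / tp.
Qp = 2.08 * 61 / 8.0
   = 126.88 / 8.0
   = 15.86 m^3/s per cm.

15.86


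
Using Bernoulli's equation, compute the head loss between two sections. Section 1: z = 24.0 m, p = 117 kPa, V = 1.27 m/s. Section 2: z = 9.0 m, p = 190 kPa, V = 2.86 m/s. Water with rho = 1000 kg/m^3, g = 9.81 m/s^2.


Total head at each section: H = z + p/(rho*g) + V^2/(2g).
H1 = 24.0 + 117*1000/(1000*9.81) + 1.27^2/(2*9.81)
   = 24.0 + 11.927 + 0.0822
   = 36.009 m.
H2 = 9.0 + 190*1000/(1000*9.81) + 2.86^2/(2*9.81)
   = 9.0 + 19.368 + 0.4169
   = 28.785 m.
h_L = H1 - H2 = 36.009 - 28.785 = 7.224 m.

7.224


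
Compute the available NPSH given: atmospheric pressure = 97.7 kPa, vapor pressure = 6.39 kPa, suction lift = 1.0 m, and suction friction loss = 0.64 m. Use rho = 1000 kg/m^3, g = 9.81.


NPSHa = p_atm/(rho*g) - z_s - hf_s - p_vap/(rho*g).
p_atm/(rho*g) = 97.7*1000 / (1000*9.81) = 9.959 m.
p_vap/(rho*g) = 6.39*1000 / (1000*9.81) = 0.651 m.
NPSHa = 9.959 - 1.0 - 0.64 - 0.651
      = 7.67 m.

7.67


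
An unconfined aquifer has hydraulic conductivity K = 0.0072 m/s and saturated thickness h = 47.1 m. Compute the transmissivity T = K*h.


Transmissivity is defined as T = K * h.
T = 0.0072 * 47.1
  = 0.3391 m^2/s.

0.3391


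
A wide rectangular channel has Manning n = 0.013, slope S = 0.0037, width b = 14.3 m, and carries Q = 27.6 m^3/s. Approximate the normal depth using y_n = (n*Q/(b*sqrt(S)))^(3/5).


We use the wide-channel approximation y_n = (n*Q/(b*sqrt(S)))^(3/5).
sqrt(S) = sqrt(0.0037) = 0.060828.
Numerator: n*Q = 0.013 * 27.6 = 0.3588.
Denominator: b*sqrt(S) = 14.3 * 0.060828 = 0.86984.
arg = 0.4125.
y_n = 0.4125^(3/5) = 0.5878 m.

0.5878


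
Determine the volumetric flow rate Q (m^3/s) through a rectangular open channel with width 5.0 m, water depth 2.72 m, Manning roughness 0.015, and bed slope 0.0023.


For a rectangular channel, the cross-sectional area A = b * y = 5.0 * 2.72 = 13.6 m^2.
The wetted perimeter P = b + 2y = 5.0 + 2*2.72 = 10.44 m.
Hydraulic radius R = A/P = 13.6/10.44 = 1.3027 m.
Velocity V = (1/n)*R^(2/3)*S^(1/2) = (1/0.015)*1.3027^(2/3)*0.0023^(1/2) = 3.8136 m/s.
Discharge Q = A * V = 13.6 * 3.8136 = 51.865 m^3/s.

51.865


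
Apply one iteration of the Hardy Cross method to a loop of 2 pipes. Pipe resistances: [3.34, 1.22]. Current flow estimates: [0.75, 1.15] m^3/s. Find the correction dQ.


Numerator terms (r*Q*|Q|): 3.34*0.75*|0.75| = 1.8787; 1.22*1.15*|1.15| = 1.6134.
Sum of numerator = 3.4922.
Denominator terms (r*|Q|): 3.34*|0.75| = 2.505; 1.22*|1.15| = 1.403.
2 * sum of denominator = 2 * 3.908 = 7.816.
dQ = -3.4922 / 7.816 = -0.4468 m^3/s.

-0.4468


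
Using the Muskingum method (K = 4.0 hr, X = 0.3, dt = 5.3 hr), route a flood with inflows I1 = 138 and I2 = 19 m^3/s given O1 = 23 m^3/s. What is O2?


Muskingum coefficients:
denom = 2*K*(1-X) + dt = 2*4.0*(1-0.3) + 5.3 = 10.9.
C0 = (dt - 2*K*X)/denom = (5.3 - 2*4.0*0.3)/10.9 = 0.2661.
C1 = (dt + 2*K*X)/denom = (5.3 + 2*4.0*0.3)/10.9 = 0.7064.
C2 = (2*K*(1-X) - dt)/denom = 0.0275.
O2 = C0*I2 + C1*I1 + C2*O1
   = 0.2661*19 + 0.7064*138 + 0.0275*23
   = 103.17 m^3/s.

103.17


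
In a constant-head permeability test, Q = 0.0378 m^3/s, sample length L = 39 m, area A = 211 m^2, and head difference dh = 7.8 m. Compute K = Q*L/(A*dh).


From K = Q*L / (A*dh):
Numerator: Q*L = 0.0378 * 39 = 1.4742.
Denominator: A*dh = 211 * 7.8 = 1645.8.
K = 1.4742 / 1645.8 = 0.000896 m/s.

0.000896


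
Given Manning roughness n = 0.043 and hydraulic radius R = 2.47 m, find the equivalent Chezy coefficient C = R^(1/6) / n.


The Chezy coefficient relates to Manning's n through C = R^(1/6) / n.
R^(1/6) = 2.47^(1/6) = 1.162651.
C = 1.162651 / 0.043 = 27.04 m^(1/2)/s.

27.04


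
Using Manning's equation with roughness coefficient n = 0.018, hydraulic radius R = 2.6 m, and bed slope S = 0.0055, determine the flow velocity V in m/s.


Manning's equation gives V = (1/n) * R^(2/3) * S^(1/2).
First, compute R^(2/3) = 2.6^(2/3) = 1.8908.
Next, S^(1/2) = 0.0055^(1/2) = 0.074162.
Then 1/n = 1/0.018 = 55.56.
V = 55.56 * 1.8908 * 0.074162 = 7.7904 m/s.

7.7904


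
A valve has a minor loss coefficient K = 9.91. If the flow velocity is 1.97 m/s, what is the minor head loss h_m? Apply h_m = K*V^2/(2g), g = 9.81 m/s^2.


Minor loss formula: h_m = K * V^2/(2g).
V^2 = 1.97^2 = 3.8809.
V^2/(2g) = 3.8809 / 19.62 = 0.1978 m.
h_m = 9.91 * 0.1978 = 1.9602 m.

1.9602


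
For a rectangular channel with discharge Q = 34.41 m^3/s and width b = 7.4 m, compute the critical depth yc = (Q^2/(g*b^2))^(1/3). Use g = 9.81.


Using yc = (Q^2 / (g * b^2))^(1/3):
Q^2 = 34.41^2 = 1184.05.
g * b^2 = 9.81 * 7.4^2 = 9.81 * 54.76 = 537.2.
Q^2 / (g*b^2) = 1184.05 / 537.2 = 2.2041.
yc = 2.2041^(1/3) = 1.3014 m.

1.3014


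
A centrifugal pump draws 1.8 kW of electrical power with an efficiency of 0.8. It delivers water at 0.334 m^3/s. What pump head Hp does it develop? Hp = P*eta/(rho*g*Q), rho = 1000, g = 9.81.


Pump head formula: Hp = P * eta / (rho * g * Q).
Numerator: P * eta = 1.8 * 1000 * 0.8 = 1440.0 W.
Denominator: rho * g * Q = 1000 * 9.81 * 0.334 = 3276.54.
Hp = 1440.0 / 3276.54 = 0.44 m.

0.44


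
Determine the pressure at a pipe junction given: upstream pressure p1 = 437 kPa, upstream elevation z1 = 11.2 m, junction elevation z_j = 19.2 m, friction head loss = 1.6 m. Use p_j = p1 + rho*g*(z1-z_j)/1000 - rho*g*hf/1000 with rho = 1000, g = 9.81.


Junction pressure: p_j = p1 + rho*g*(z1 - z_j)/1000 - rho*g*hf/1000.
Elevation term = 1000*9.81*(11.2 - 19.2)/1000 = -78.48 kPa.
Friction term = 1000*9.81*1.6/1000 = 15.696 kPa.
p_j = 437 + -78.48 - 15.696 = 342.82 kPa.

342.82


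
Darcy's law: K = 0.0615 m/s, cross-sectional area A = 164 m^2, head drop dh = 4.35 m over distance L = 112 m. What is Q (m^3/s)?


Darcy's law: Q = K * A * i, where i = dh/L.
Hydraulic gradient i = 4.35 / 112 = 0.038839.
Q = 0.0615 * 164 * 0.038839
  = 0.3917 m^3/s.

0.3917


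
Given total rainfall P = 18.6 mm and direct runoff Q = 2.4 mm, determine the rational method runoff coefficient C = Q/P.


The runoff coefficient C = runoff depth / rainfall depth.
C = 2.4 / 18.6
  = 0.129.

0.129


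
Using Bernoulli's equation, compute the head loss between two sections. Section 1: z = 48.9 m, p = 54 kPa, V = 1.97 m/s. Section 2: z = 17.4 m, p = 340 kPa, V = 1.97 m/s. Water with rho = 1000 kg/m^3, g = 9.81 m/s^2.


Total head at each section: H = z + p/(rho*g) + V^2/(2g).
H1 = 48.9 + 54*1000/(1000*9.81) + 1.97^2/(2*9.81)
   = 48.9 + 5.505 + 0.1978
   = 54.602 m.
H2 = 17.4 + 340*1000/(1000*9.81) + 1.97^2/(2*9.81)
   = 17.4 + 34.659 + 0.1978
   = 52.256 m.
h_L = H1 - H2 = 54.602 - 52.256 = 2.346 m.

2.346


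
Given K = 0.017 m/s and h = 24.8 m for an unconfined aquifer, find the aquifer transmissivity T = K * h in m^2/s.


Transmissivity is defined as T = K * h.
T = 0.017 * 24.8
  = 0.4216 m^2/s.

0.4216


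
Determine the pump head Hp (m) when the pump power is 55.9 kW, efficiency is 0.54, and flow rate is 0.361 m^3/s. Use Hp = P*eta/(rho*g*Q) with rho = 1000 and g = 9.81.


Pump head formula: Hp = P * eta / (rho * g * Q).
Numerator: P * eta = 55.9 * 1000 * 0.54 = 30186.0 W.
Denominator: rho * g * Q = 1000 * 9.81 * 0.361 = 3541.41.
Hp = 30186.0 / 3541.41 = 8.52 m.

8.52


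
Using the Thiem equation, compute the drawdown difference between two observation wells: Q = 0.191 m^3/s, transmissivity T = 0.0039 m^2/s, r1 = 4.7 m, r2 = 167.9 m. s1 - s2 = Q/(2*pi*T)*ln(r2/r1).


Thiem equation: s1 - s2 = Q/(2*pi*T) * ln(r2/r1).
ln(r2/r1) = ln(167.9/4.7) = 3.5758.
Q/(2*pi*T) = 0.191 / (2*pi*0.0039) = 0.191 / 0.0245 = 7.7945.
s1 - s2 = 7.7945 * 3.5758 = 27.8717 m.

27.8717


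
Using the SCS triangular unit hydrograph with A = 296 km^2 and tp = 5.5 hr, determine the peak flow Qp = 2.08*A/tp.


SCS formula: Qp = 2.08 * A / tp.
Qp = 2.08 * 296 / 5.5
   = 615.68 / 5.5
   = 111.94 m^3/s per cm.

111.94


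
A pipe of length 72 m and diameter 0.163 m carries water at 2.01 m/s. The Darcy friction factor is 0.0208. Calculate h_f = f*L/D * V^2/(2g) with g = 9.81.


Darcy-Weisbach equation: h_f = f * (L/D) * V^2/(2g).
f * L/D = 0.0208 * 72/0.163 = 9.1877.
V^2/(2g) = 2.01^2 / (2*9.81) = 4.0401 / 19.62 = 0.2059 m.
h_f = 9.1877 * 0.2059 = 1.892 m.

1.892


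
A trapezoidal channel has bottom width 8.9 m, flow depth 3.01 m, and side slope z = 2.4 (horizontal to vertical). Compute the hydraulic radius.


For a trapezoidal section with side slope z:
A = (b + z*y)*y = (8.9 + 2.4*3.01)*3.01 = 48.533 m^2.
P = b + 2*y*sqrt(1 + z^2) = 8.9 + 2*3.01*sqrt(1 + 2.4^2) = 24.552 m.
R = A/P = 48.533 / 24.552 = 1.9768 m.

1.9768


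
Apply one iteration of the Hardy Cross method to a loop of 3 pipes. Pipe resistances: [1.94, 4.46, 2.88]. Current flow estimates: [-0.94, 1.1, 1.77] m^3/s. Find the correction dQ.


Numerator terms (r*Q*|Q|): 1.94*-0.94*|-0.94| = -1.7142; 4.46*1.1*|1.1| = 5.3966; 2.88*1.77*|1.77| = 9.0228.
Sum of numerator = 12.7052.
Denominator terms (r*|Q|): 1.94*|-0.94| = 1.8236; 4.46*|1.1| = 4.906; 2.88*|1.77| = 5.0976.
2 * sum of denominator = 2 * 11.8272 = 23.6544.
dQ = -12.7052 / 23.6544 = -0.5371 m^3/s.

-0.5371


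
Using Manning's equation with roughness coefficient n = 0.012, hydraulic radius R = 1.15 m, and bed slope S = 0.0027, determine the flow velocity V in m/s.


Manning's equation gives V = (1/n) * R^(2/3) * S^(1/2).
First, compute R^(2/3) = 1.15^(2/3) = 1.0977.
Next, S^(1/2) = 0.0027^(1/2) = 0.051962.
Then 1/n = 1/0.012 = 83.33.
V = 83.33 * 1.0977 * 0.051962 = 4.753 m/s.

4.753


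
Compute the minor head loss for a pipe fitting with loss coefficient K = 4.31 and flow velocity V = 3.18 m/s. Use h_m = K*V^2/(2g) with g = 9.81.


Minor loss formula: h_m = K * V^2/(2g).
V^2 = 3.18^2 = 10.1124.
V^2/(2g) = 10.1124 / 19.62 = 0.5154 m.
h_m = 4.31 * 0.5154 = 2.2214 m.

2.2214


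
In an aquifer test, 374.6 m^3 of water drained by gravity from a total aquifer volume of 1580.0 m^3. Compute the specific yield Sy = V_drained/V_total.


Specific yield Sy = Volume drained / Total volume.
Sy = 374.6 / 1580.0
   = 0.2371.

0.2371


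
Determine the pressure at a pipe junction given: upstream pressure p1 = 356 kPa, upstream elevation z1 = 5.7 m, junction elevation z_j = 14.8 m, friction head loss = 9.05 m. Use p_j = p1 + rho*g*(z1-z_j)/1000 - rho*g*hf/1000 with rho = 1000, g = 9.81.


Junction pressure: p_j = p1 + rho*g*(z1 - z_j)/1000 - rho*g*hf/1000.
Elevation term = 1000*9.81*(5.7 - 14.8)/1000 = -89.271 kPa.
Friction term = 1000*9.81*9.05/1000 = 88.781 kPa.
p_j = 356 + -89.271 - 88.781 = 177.95 kPa.

177.95


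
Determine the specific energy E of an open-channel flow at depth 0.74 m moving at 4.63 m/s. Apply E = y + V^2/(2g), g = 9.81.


Specific energy E = y + V^2/(2g).
Velocity head = V^2/(2g) = 4.63^2 / (2*9.81) = 21.4369 / 19.62 = 1.0926 m.
E = 0.74 + 1.0926 = 1.8326 m.

1.8326


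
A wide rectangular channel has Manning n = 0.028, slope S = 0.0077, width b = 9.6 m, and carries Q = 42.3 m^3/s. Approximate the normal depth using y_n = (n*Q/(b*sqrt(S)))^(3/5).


We use the wide-channel approximation y_n = (n*Q/(b*sqrt(S)))^(3/5).
sqrt(S) = sqrt(0.0077) = 0.08775.
Numerator: n*Q = 0.028 * 42.3 = 1.1844.
Denominator: b*sqrt(S) = 9.6 * 0.08775 = 0.8424.
arg = 1.406.
y_n = 1.406^(3/5) = 1.2268 m.

1.2268


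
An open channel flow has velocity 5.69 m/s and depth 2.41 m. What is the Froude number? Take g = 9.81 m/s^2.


The Froude number is defined as Fr = V / sqrt(g*y).
g*y = 9.81 * 2.41 = 23.6421.
sqrt(g*y) = sqrt(23.6421) = 4.8623.
Fr = 5.69 / 4.8623 = 1.1702.

1.1702


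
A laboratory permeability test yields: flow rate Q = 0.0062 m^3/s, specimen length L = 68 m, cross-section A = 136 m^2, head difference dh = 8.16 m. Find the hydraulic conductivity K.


From K = Q*L / (A*dh):
Numerator: Q*L = 0.0062 * 68 = 0.4216.
Denominator: A*dh = 136 * 8.16 = 1109.76.
K = 0.4216 / 1109.76 = 0.00038 m/s.

0.00038


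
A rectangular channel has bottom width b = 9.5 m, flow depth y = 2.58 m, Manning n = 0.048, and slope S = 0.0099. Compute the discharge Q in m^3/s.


For a rectangular channel, the cross-sectional area A = b * y = 9.5 * 2.58 = 24.51 m^2.
The wetted perimeter P = b + 2y = 9.5 + 2*2.58 = 14.66 m.
Hydraulic radius R = A/P = 24.51/14.66 = 1.6719 m.
Velocity V = (1/n)*R^(2/3)*S^(1/2) = (1/0.048)*1.6719^(2/3)*0.0099^(1/2) = 2.92 m/s.
Discharge Q = A * V = 24.51 * 2.92 = 71.569 m^3/s.

71.569


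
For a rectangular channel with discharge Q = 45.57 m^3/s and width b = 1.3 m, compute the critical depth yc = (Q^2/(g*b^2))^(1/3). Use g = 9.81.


Using yc = (Q^2 / (g * b^2))^(1/3):
Q^2 = 45.57^2 = 2076.62.
g * b^2 = 9.81 * 1.3^2 = 9.81 * 1.69 = 16.58.
Q^2 / (g*b^2) = 2076.62 / 16.58 = 125.2485.
yc = 125.2485^(1/3) = 5.0034 m.

5.0034


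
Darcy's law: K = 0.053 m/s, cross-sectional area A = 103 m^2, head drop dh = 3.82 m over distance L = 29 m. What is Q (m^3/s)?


Darcy's law: Q = K * A * i, where i = dh/L.
Hydraulic gradient i = 3.82 / 29 = 0.131724.
Q = 0.053 * 103 * 0.131724
  = 0.7191 m^3/s.

0.7191


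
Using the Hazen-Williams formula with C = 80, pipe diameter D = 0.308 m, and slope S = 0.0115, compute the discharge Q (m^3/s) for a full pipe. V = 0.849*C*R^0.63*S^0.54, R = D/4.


For a full circular pipe, R = D/4 = 0.308/4 = 0.077 m.
V = 0.849 * 80 * 0.077^0.63 * 0.0115^0.54
  = 0.849 * 80 * 0.198833 * 0.089697
  = 1.2113 m/s.
Pipe area A = pi*D^2/4 = pi*0.308^2/4 = 0.0745 m^2.
Q = A * V = 0.0745 * 1.2113 = 0.0903 m^3/s.

0.0903


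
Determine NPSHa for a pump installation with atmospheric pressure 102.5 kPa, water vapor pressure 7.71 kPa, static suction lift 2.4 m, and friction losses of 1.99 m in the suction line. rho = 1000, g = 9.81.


NPSHa = p_atm/(rho*g) - z_s - hf_s - p_vap/(rho*g).
p_atm/(rho*g) = 102.5*1000 / (1000*9.81) = 10.449 m.
p_vap/(rho*g) = 7.71*1000 / (1000*9.81) = 0.786 m.
NPSHa = 10.449 - 2.4 - 1.99 - 0.786
      = 5.27 m.

5.27
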